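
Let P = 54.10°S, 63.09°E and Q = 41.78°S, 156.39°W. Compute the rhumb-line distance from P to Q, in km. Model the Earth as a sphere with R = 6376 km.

10495 km

Δψ = ln[tan(π/4+φ₂/2)/tan(π/4+φ₁/2)] = +0.3231;  Δφ = +0.2150 rad,  Δλ = +2.4525 rad
q = Δφ/Δψ = 0.6654
d = R·√(Δφ² + q²Δλ²) = 6376·1.64607 = 10495 km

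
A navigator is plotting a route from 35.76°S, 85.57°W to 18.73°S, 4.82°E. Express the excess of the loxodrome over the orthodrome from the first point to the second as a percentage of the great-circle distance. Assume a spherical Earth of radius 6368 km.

Great circle: σ = 1.3873 rad → d_gc = Rσ = 8834.6 km
Rhumb: Δφ = +0.2972, Δλ = +1.5776, Δψ = +0.3362, q = Δφ/Δψ = 0.8840 → d_rh = R√(Δφ²+q²Δλ²) = 9080.5 km
Excess = (9080.5 − 8834.6) / 8834.6 = 245.9 / 8834.6 = 2.78% ≈ 2.8%

2.8%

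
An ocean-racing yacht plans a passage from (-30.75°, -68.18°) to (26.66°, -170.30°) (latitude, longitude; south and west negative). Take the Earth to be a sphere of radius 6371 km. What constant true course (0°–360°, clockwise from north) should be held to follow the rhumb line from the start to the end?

Meridional parts: M(φ₁)=-0.5645, M(φ₂)=+0.4831 → ΔM = +1.0475;  Δλ = -1.7823 rad
tan C = Δλ / ΔM = -1.7014 → C = 300.44°

300.4°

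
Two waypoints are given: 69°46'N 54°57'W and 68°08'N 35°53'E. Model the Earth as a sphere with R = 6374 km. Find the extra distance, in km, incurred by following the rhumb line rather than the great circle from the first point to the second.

Great circle: cos σ = sin φ₁ sin φ₂ + cos φ₁ cos φ₂ cos Δλ,  σ = 0.5178 rad → d_gc = 3300.4 km
Rhumb line: Δψ = -0.0794, q = Δφ/Δψ = 0.3590, d_rh = R√(Δφ²+q²Δλ²) = 3632.3 km
Excess = 3632.3 − 3300.4 = 331.9 ≈ 332 km

332 km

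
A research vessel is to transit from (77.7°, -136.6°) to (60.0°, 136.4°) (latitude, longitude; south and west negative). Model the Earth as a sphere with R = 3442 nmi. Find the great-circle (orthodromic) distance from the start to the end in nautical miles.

1898 nmi

Haversine: a = sin²(Δφ/2)+cos φ₁ cos φ₂ sin²(Δλ/2) = 0.07414;  σ = 2·atan2(√a,√(1−a))
σ = 31.601° → d = Rσ = 3442·0.55154 = 1898 nmi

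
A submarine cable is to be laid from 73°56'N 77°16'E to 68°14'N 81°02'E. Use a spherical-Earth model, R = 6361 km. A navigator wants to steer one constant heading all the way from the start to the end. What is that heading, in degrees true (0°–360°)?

Δψ = ln[tan(π/4+φ₂/2)/tan(π/4+φ₁/2)] = -0.3092
Δλ = +0.0657 rad (taken the short way round)
course = atan2(Δλ, Δψ) = 168.00°

168.0°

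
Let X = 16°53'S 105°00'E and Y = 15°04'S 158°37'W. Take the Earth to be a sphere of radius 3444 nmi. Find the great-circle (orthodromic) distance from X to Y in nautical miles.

Haversine: a = sin²(Δφ/2)+cos φ₁ cos φ₂ sin²(Δλ/2) = 0.51362;  σ = 2·atan2(√a,√(1−a))
σ = 91.561° → d = Rσ = 3444·1.59804 = 5504 nmi

5504 nmi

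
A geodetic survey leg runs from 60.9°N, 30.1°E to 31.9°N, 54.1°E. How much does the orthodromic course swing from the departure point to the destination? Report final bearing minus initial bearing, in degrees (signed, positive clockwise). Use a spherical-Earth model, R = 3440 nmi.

Initial bearing θ₁ = atan2(sin Δλ cos φ₂, cos φ₁ sin φ₂ − sin φ₁ cos φ₂ cos Δλ) = 140.62°
Final bearing θ₂ = (initial bearing from the destination back to the start) + 180° = 158.69°
Δθ = θ₂ − θ₁ = +18.1°

+18.1°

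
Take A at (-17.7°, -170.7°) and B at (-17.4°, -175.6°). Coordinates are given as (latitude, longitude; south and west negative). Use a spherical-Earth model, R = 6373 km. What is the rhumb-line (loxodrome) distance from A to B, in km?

Δψ = ln[tan(π/4+φ₂/2)/tan(π/4+φ₁/2)] = +0.0055;  Δφ = +0.0052 rad,  Δλ = -0.0855 rad
q = Δφ/Δψ = 0.9535
d = R·√(Δφ² + q²Δλ²) = 6373·0.08171 = 521 km

521 km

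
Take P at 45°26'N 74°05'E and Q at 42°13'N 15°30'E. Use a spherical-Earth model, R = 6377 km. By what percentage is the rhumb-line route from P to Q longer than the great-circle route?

2.2%

Great circle: σ = 0.7233 rad → d_gc = Rσ = 4612.6 km
Rhumb: Δφ = -0.0561, Δλ = -1.0225, Δψ = -0.0778, q = Δφ/Δψ = 0.7212 → d_rh = R√(Δφ²+q²Δλ²) = 4716.0 km
Excess = (4716.0 − 4612.6) / 4612.6 = 103.4 / 4612.6 = 2.24% ≈ 2.2%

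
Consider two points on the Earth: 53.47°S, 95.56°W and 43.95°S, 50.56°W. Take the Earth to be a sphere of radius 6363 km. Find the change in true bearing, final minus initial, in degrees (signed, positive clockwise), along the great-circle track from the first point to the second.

-34.7°

Initial bearing θ₁ = atan2(sin Δλ cos φ₂, cos φ₁ sin φ₂ − sin φ₁ cos φ₂ cos Δλ) = 90.46°
Final bearing θ₂ = (initial bearing from the destination back to the start) + 180° = 55.77°
Δθ = θ₂ − θ₁ = -34.7°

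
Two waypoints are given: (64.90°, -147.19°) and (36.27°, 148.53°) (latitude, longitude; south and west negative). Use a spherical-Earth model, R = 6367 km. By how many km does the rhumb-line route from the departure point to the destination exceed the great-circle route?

178 km

Great circle: cos σ = sin φ₁ sin φ₂ + cos φ₁ cos φ₂ cos Δλ,  σ = 0.8174 rad → d_gc = 5204.1 km
Rhumb line: Δψ = -0.8222, q = Δφ/Δψ = 0.6077, d_rh = R√(Δφ²+q²Δλ²) = 5382.1 km
Excess = 5382.1 − 5204.1 = 178.0 ≈ 178 km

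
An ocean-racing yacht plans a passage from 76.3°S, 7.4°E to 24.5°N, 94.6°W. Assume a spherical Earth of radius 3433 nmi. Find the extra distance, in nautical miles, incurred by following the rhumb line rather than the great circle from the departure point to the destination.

370 nmi

Great circle: cos σ = sin φ₁ sin φ₂ + cos φ₁ cos φ₂ cos Δλ,  σ = 2.0350 rad → d_gc = 6986.1 nmi
Rhumb line: Δψ = +2.5605, q = Δφ/Δψ = 0.6871, d_rh = R√(Δφ²+q²Δλ²) = 7356.0 nmi
Excess = 7356.0 − 6986.1 = 369.9 ≈ 370 nmi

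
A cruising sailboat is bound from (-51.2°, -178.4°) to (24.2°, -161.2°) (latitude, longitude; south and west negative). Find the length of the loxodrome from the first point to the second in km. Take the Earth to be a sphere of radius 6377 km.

8563 km

Rhumb course C = atan2(Δλ, Δψ) with Δψ = ln[tan(π/4+φ₂/2)/tan(π/4+φ₁/2)] = +1.4792, Δλ = +0.3002 → C = 11.47°
d = R·|Δφ| / |cos C| = 6377·1.31598 / 0.98002 = 8563 km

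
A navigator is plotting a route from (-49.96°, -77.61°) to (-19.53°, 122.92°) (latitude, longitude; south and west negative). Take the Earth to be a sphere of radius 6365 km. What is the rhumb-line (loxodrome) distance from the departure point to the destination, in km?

14611 km

Rhumb course C = atan2(Δλ, Δψ) with Δψ = ln[tan(π/4+φ₂/2)/tan(π/4+φ₁/2)] = +0.6619, Δλ = -2.7833 → C = 283.38°
d = R·|Δφ| / |cos C| = 6365·0.53110 / 0.23137 = 14611 km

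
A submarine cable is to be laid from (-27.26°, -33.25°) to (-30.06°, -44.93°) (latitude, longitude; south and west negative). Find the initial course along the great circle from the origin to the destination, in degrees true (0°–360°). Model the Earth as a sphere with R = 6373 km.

252.0°

N = sin Δλ·cos φ₂ = -0.1752;  D = cos φ₁ sin φ₂ − sin φ₁ cos φ₂ cos Δλ = -0.0571
initial course = atan2(N, D) = 251.96°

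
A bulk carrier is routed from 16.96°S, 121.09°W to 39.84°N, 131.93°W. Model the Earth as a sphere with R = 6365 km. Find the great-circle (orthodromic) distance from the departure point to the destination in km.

6409 km

Haversine: a = sin²(Δφ/2)+cos φ₁ cos φ₂ sin²(Δλ/2) = 0.23277;  σ = 2·atan2(√a,√(1−a))
σ = 57.693° → d = Rσ = 6365·1.00693 = 6409 km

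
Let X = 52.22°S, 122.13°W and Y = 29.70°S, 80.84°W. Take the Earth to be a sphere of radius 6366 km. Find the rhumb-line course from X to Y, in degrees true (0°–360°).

53.7°

Δψ = ln[tan(π/4+φ₂/2)/tan(π/4+φ₁/2)] = +0.5291
Δλ = +0.7206 rad (taken the short way round)
course = atan2(Δλ, Δψ) = 53.71°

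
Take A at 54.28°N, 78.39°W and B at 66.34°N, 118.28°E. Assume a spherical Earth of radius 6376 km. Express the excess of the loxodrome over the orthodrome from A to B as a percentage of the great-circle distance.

Great circle: σ = 1.0249 rad → d_gc = Rσ = 6534.7 km
Rhumb: Δφ = +0.2105, Δλ = -2.8506, Δψ = +0.4307, q = Δφ/Δψ = 0.4887 → d_rh = R√(Δφ²+q²Δλ²) = 8983.1 km
Excess = (8983.1 − 6534.7) / 6534.7 = 2448.4 / 6534.7 = 37.47% ≈ 37.5%

37.5%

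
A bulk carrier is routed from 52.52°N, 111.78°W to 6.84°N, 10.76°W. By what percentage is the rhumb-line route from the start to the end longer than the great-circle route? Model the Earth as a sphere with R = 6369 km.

Great circle: σ = 1.5918 rad → d_gc = Rσ = 10138.0 km
Rhumb: Δφ = -0.7973, Δλ = +1.7631, Δψ = -0.9613, q = Δφ/Δψ = 0.8293 → d_rh = R√(Δφ²+q²Δλ²) = 10607.3 km
Excess = (10607.3 − 10138.0) / 10138.0 = 469.3 / 10138.0 = 4.63% ≈ 4.6%

4.6%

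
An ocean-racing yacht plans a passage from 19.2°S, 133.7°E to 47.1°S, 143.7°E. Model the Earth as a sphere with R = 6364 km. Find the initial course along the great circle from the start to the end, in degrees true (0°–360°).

165.9°

θ = atan2( sin Δλ·cos φ₂ ,  cos φ₁ sin φ₂ − sin φ₁ cos φ₂ cos Δλ )
  = atan2(+0.1182, -0.4713) = 165.92°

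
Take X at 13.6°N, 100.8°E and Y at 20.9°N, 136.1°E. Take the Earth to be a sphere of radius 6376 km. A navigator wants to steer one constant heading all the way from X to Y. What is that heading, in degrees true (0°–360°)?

77.8°

Δψ = ln[tan(π/4+φ₂/2)/tan(π/4+φ₁/2)] = +0.1335
Δλ = +0.6161 rad (taken the short way round)
course = atan2(Δλ, Δψ) = 77.77°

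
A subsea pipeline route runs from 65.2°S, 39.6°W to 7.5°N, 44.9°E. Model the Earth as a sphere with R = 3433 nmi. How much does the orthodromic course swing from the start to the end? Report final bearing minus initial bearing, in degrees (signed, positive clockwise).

At departure: θ₁ = atan2(sin Δλ cos φ₂, cos φ₁ sin φ₂ − sin φ₁ cos φ₂ cos Δλ) = 81.87°
At arrival: θ₂ = atan2(sin Δλ cos φ₁, −cos φ₂ sin φ₁ + sin φ₂ cos φ₁ cos Δλ) = 24.76°
Δθ = θ₂ − θ₁ = -57.1°

-57.1°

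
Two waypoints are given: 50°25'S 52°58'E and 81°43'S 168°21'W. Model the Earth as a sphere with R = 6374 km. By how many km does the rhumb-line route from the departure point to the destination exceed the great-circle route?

1180 km

Great circle: cos σ = sin φ₁ sin φ₂ + cos φ₁ cos φ₂ cos Δλ,  σ = 0.8042 rad → d_gc = 5125.77 km
Rhumb line: Δψ = -1.6033, q = Δφ/Δψ = 0.3407, d_rh = R√(Δφ²+q²Δλ²) = 6305.32 km
Excess = 6305.32 − 5125.77 = 1179.55 ≈ 1180 km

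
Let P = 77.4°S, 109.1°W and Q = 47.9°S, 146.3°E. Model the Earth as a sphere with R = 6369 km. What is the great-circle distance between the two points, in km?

5179 km

Haversine: a = sin²(Δφ/2)+cos φ₁ cos φ₂ sin²(Δλ/2) = 0.15638;  σ = 2·atan2(√a,√(1−a))
σ = 46.588° → d = Rσ = 6369·0.81311 = 5179 km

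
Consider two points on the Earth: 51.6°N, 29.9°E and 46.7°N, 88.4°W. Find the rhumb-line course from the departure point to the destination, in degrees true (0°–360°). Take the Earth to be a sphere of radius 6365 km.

266.4°

Meridional parts: M(φ₁)=+1.0549, M(φ₂)=+0.9240 → ΔM = -0.1309;  Δλ = -2.0647 rad
tan C = Δλ / ΔM = +15.7737 → C = 266.37°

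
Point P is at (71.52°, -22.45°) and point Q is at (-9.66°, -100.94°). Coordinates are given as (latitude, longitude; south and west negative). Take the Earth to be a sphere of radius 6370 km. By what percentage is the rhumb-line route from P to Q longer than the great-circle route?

3.2%

Great circle: σ = 1.6677 rad → d_gc = Rσ = 10623.5 km
Rhumb: Δφ = -1.4169, Δλ = -1.3699, Δψ = -1.9854, q = Δφ/Δψ = 0.7137 → d_rh = R√(Δφ²+q²Δλ²) = 10965.4 km
Excess = (10965.4 − 10623.5) / 10623.5 = 341.9 / 10623.5 = 3.22% ≈ 3.2%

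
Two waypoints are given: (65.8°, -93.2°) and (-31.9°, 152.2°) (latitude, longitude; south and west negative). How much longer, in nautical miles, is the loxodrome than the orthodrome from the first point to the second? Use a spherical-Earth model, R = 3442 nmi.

Great circle: cos σ = sin φ₁ sin φ₂ + cos φ₁ cos φ₂ cos Δλ,  σ = 2.2483 rad → d_gc = 7738.7 nmi
Rhumb line: Δψ = -2.1280, q = Δφ/Δψ = 0.8013, d_rh = R√(Δφ²+q²Δλ²) = 8054.9 nmi
Excess = 8054.9 − 7738.7 = 316.2 ≈ 316 nmi

316 nmi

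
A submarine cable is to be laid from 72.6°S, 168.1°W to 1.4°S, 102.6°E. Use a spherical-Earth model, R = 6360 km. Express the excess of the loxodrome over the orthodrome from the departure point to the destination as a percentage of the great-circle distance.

5.2%

Great circle: σ = 1.5438 rad → d_gc = Rσ = 9818.7 km
Rhumb: Δφ = +1.2427, Δλ = -1.5586, Δψ = +1.8527, q = Δφ/Δψ = 0.6707 → d_rh = R√(Δφ²+q²Δλ²) = 10328.0 km
Excess = (10328.0 − 9818.7) / 9818.7 = 509.3 / 9818.7 = 5.19% ≈ 5.2%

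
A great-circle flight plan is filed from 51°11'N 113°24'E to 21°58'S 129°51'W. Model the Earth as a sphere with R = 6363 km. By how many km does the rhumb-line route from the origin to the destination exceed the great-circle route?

376 km

Great circle: cos σ = sin φ₁ sin φ₂ + cos φ₁ cos φ₂ cos Δλ,  σ = 2.1569 rad → d_gc = 13724.3 km
Rhumb line: Δψ = -1.4364, q = Δφ/Δψ = 0.8888, d_rh = R√(Δφ²+q²Δλ²) = 14100.0 km
Excess = 14100.0 − 13724.3 = 375.7 ≈ 376 km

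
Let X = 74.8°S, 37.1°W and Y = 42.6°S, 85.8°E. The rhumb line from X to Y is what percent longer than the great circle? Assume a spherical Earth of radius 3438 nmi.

Great circle: σ = 0.9904 rad → d_gc = Rσ = 3405.0 nmi
Rhumb: Δφ = +0.5620, Δλ = +2.1450, Δψ = +1.1909, q = Δφ/Δψ = 0.4719 → d_rh = R√(Δφ²+q²Δλ²) = 3980.6 nmi
Excess = (3980.6 − 3405.0) / 3405.0 = 575.6 / 3405.0 = 16.90% ≈ 16.9%

16.9%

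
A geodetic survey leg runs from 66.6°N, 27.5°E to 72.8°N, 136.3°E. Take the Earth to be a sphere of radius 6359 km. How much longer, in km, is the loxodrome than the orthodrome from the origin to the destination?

554 km

Great circle: cos σ = sin φ₁ sin φ₂ + cos φ₁ cos φ₂ cos Δλ,  σ = 0.5756 rad → d_gc = 3660.258 km
Rhumb line: Δψ = +0.3143, q = Δφ/Δψ = 0.3443, d_rh = R√(Δφ²+q²Δλ²) = 4213.764 km
Excess = 4213.764 − 3660.258 = 553.506 ≈ 554 km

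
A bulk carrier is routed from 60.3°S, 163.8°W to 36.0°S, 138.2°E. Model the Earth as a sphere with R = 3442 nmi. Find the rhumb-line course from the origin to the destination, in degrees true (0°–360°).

Meridional parts: M(φ₁)=-1.3275, M(φ₂)=-0.6743 → ΔM = +0.6532;  Δλ = -1.0123 rad
tan C = Δλ / ΔM = -1.5497 → C = 302.83°

302.8°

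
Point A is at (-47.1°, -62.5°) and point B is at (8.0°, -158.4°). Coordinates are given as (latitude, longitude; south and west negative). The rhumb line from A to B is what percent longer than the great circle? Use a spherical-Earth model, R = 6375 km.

2.2%

Great circle: σ = 1.7429 rad → d_gc = Rσ = 11110.9 km
Rhumb: Δφ = +0.9617, Δλ = -1.6738, Δψ = +1.0743, q = Δφ/Δψ = 0.8952 → d_rh = R√(Δφ²+q²Δλ²) = 11350.1 km
Excess = (11350.1 − 11110.9) / 11110.9 = 239.2 / 11110.9 = 2.153% ≈ 2.2%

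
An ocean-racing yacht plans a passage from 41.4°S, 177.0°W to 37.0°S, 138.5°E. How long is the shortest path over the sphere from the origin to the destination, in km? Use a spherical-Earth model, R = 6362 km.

3818 km

Haversine: a = sin²(Δφ/2)+cos φ₁ cos φ₂ sin²(Δλ/2) = 0.08736;  σ = 2·atan2(√a,√(1−a))
σ = 34.384° → d = Rσ = 6362·0.60011 = 3818 km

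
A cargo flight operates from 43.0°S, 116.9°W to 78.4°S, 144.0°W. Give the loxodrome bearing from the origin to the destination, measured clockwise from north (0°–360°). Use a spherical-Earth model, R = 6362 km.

Meridional parts: M(φ₁)=-0.8328, M(φ₂)=-2.2869 → ΔM = -1.4541;  Δλ = -0.4730 rad
tan C = Δλ / ΔM = +0.3253 → C = 198.02°

198.0°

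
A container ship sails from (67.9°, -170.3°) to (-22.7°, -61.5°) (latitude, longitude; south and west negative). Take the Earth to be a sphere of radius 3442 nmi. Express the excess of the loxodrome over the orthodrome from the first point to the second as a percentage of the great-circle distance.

Great circle: σ = 2.0594 rad → d_gc = Rσ = 7088.5 nmi
Rhumb: Δφ = -1.5813, Δλ = +1.8989, Δψ = -2.0403, q = Δφ/Δψ = 0.7750 → d_rh = R√(Δφ²+q²Δλ²) = 7435.3 nmi
Excess = (7435.3 − 7088.5) / 7088.5 = 346.8 / 7088.5 = 4.89% ≈ 4.9%

4.9%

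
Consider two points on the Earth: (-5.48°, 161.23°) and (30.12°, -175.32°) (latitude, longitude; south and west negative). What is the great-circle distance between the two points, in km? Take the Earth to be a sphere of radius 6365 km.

Haversine: a = sin²(Δφ/2)+cos φ₁ cos φ₂ sin²(Δλ/2) = 0.12901;  σ = 2·atan2(√a,√(1−a))
σ = 42.099° → d = Rσ = 6365·0.73477 = 4677 km

4677 km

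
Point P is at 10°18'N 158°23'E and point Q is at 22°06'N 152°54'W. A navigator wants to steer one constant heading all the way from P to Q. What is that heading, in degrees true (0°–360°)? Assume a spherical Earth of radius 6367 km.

Meridional parts: M(φ₁)=+0.1807, M(φ₂)=+0.3957 → ΔM = +0.2149;  Δλ = +0.8503 rad
tan C = Δλ / ΔM = +3.9564 → C = 75.82°

75.8°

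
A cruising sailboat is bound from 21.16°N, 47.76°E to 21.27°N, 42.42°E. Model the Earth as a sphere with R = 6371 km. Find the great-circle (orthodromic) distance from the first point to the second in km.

554 km

cos σ = sin φ₁ sin φ₂ + cos φ₁ cos φ₂ cos Δλ
      = sin(21.16°)sin(21.27°) + cos(21.16°)cos(21.27°)cos(-5.34°) = 0.9962
σ = 4.979° → d = Rσ = 6371·0.08690 = 554 km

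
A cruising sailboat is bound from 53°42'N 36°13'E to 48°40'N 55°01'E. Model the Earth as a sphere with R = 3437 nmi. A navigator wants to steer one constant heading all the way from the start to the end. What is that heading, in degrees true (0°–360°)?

Meridional parts: M(φ₁)=+1.1153, M(φ₂)=+0.9750 → ΔM = -0.1403;  Δλ = +0.3281 rad
tan C = Δλ / ΔM = -2.3382 → C = 113.16°

113.2°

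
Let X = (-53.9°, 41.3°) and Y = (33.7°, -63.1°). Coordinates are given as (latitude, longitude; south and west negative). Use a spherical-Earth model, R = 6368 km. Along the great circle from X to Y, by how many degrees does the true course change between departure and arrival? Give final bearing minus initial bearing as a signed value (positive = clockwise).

+34.8°

Initial bearing θ₁ = atan2(sin Δλ cos φ₂, cos φ₁ sin φ₂ − sin φ₁ cos φ₂ cos Δλ) = 281.21°
Final bearing θ₂ = (initial bearing from the destination back to the start) + 180° = 316.00°
Δθ = θ₂ − θ₁ = +34.8°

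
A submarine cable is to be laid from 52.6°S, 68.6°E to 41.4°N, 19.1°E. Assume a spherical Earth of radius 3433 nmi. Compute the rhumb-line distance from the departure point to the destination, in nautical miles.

Rhumb course C = atan2(Δλ, Δψ) with Δψ = ln[tan(π/4+φ₂/2)/tan(π/4+φ₁/2)] = +1.8784, Δλ = -0.8639 → C = 335.30°
d = R·|Δφ| / |cos C| = 3433·1.64061 / 0.90852 = 6199 nmi

6199 nmi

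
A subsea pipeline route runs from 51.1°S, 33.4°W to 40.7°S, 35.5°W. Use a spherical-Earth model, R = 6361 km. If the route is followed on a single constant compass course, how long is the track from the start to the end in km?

1166 km

Δψ = ln[tan(π/4+φ₂/2)/tan(π/4+φ₁/2)] = +0.2620;  Δφ = +0.1815 rad,  Δλ = -0.0367 rad
q = Δφ/Δψ = 0.6929
d = R·√(Δφ² + q²Δλ²) = 6361·0.18328 = 1166 km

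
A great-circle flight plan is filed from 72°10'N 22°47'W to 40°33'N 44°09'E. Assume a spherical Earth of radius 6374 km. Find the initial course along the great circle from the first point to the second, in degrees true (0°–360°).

96.9°

N = sin Δλ·cos φ₂ = +0.6991;  D = cos φ₁ sin φ₂ − sin φ₁ cos φ₂ cos Δλ = -0.0843
initial course = atan2(N, D) = 96.88°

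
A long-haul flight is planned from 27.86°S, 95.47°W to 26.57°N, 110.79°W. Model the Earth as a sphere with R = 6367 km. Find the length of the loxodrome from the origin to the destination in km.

6266 km

Rhumb course C = atan2(Δλ, Δψ) with Δψ = ln[tan(π/4+φ₂/2)/tan(π/4+φ₁/2)] = +0.9879, Δλ = -0.2674 → C = 344.86°
d = R·|Δφ| / |cos C| = 6367·0.94998 / 0.96527 = 6266 km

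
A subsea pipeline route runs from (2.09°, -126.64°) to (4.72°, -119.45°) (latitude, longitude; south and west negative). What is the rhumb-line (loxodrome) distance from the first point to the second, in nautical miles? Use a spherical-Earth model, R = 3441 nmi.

459 nmi

Δψ = ln[tan(π/4+φ₂/2)/tan(π/4+φ₁/2)] = +0.0460;  Δφ = +0.0459 rad,  Δλ = +0.1255 rad
q = Δφ/Δψ = 0.9981
d = R·√(Δφ² + q²Δλ²) = 3441·0.13340 = 459 nmi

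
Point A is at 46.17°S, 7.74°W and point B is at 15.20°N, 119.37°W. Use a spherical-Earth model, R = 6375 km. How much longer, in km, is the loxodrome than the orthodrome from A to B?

Great circle: cos σ = sin φ₁ sin φ₂ + cos φ₁ cos φ₂ cos Δλ,  σ = 2.0214 rad → d_gc = 12886.2 km
Rhumb line: Δψ = +1.1790, q = Δφ/Δψ = 0.9085, d_rh = R√(Δφ²+q²Δλ²) = 13189.0 km
Excess = 13189.0 − 12886.2 = 302.8 ≈ 303 km

303 km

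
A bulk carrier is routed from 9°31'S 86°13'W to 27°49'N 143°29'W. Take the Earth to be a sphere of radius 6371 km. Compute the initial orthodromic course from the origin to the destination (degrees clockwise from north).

θ = atan2( sin Δλ·cos φ₂ ,  cos φ₁ sin φ₂ − sin φ₁ cos φ₂ cos Δλ )
  = atan2(-0.7440, +0.5393) = 305.94°

305.9°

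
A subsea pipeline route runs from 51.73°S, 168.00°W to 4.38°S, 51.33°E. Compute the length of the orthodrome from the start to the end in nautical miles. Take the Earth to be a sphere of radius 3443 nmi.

6892 nmi

Haversine: a = sin²(Δφ/2)+cos φ₁ cos φ₂ sin²(Δλ/2) = 0.70886;  σ = 2·atan2(√a,√(1−a))
σ = 114.691° → d = Rσ = 3443·2.00174 = 6892 nmi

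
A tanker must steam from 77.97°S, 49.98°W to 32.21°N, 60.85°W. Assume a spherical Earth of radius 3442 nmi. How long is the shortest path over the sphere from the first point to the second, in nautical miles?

Haversine: a = sin²(Δφ/2)+cos φ₁ cos φ₂ sin²(Δλ/2) = 0.67407;  σ = 2·atan2(√a,√(1−a))
σ = 110.373° → d = Rσ = 3442·1.92638 = 6631 nmi

6631 nmi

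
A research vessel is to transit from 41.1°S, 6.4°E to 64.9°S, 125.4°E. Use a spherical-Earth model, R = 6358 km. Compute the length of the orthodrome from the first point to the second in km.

cos σ = sin φ₁ sin φ₂ + cos φ₁ cos φ₂ cos Δλ
      = sin(-41.10°)sin(-64.90°) + cos(-41.10°)cos(-64.90°)cos(119.00°) = 0.4403
σ = 63.875° → d = Rσ = 6358·1.11484 = 7088 km

7088 km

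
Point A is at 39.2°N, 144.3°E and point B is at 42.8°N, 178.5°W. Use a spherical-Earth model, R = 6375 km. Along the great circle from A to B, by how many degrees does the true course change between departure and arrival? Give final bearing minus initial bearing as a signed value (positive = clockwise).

+24.9°

At departure: θ₁ = atan2(sin Δλ cos φ₂, cos φ₁ sin φ₂ − sin φ₁ cos φ₂ cos Δλ) = 70.49°
At arrival: θ₂ = atan2(sin Δλ cos φ₁, −cos φ₂ sin φ₁ + sin φ₂ cos φ₁ cos Δλ) = 95.41°
Δθ = θ₂ − θ₁ = +24.9°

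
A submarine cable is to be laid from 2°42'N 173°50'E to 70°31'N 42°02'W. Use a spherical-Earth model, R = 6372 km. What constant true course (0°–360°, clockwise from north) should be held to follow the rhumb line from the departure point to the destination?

Δψ = ln[tan(π/4+φ₂/2)/tan(π/4+φ₁/2)] = +1.7150
Δλ = +2.5156 rad (taken the short way round)
course = atan2(Δλ, Δψ) = 55.72°

55.7°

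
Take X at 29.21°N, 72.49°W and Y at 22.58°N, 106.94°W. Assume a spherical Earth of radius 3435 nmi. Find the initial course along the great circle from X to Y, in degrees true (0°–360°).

266.0°

N = sin Δλ·cos φ₂ = -0.5223;  D = cos φ₁ sin φ₂ − sin φ₁ cos φ₂ cos Δλ = -0.0364
initial course = atan2(N, D) = 266.01°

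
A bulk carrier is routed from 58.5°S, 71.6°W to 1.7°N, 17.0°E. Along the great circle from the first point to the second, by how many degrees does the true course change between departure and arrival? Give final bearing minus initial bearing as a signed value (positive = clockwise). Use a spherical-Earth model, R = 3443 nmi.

Initial bearing θ₁ = atan2(sin Δλ cos φ₂, cos φ₁ sin φ₂ − sin φ₁ cos φ₂ cos Δλ) = 87.92°
Final bearing θ₂ = (initial bearing from the destination back to the start) + 180° = 31.49°
Δθ = θ₂ − θ₁ = -56.4°

-56.4°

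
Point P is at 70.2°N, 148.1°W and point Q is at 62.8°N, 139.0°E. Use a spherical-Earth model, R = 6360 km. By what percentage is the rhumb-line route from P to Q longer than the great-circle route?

Great circle: σ = 0.4899 rad → d_gc = Rσ = 3116.0 km
Rhumb: Δφ = -0.1292, Δλ = -1.2723, Δψ = -0.3265, q = Δφ/Δψ = 0.3955 → d_rh = R√(Δφ²+q²Δλ²) = 3304.3 km
Excess = (3304.3 − 3116.0) / 3116.0 = 188.3 / 3116.0 = 6.04% ≈ 6.0%

6.0%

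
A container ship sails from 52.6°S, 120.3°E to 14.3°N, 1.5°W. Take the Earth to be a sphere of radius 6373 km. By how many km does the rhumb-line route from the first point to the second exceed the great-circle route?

Great circle: cos σ = sin φ₁ sin φ₂ + cos φ₁ cos φ₂ cos Δλ,  σ = 2.1018 rad → d_gc = 13394.5 km
Rhumb line: Δψ = +1.3355, q = Δφ/Δψ = 0.8743, d_rh = R√(Δφ²+q²Δλ²) = 13988.3 km
Excess = 13988.3 − 13394.5 = 593.8 ≈ 594 km

594 km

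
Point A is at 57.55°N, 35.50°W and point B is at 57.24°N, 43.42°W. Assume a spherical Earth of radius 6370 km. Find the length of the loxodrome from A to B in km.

476 km

Δψ = ln[tan(π/4+φ₂/2)/tan(π/4+φ₁/2)] = -0.0100;  Δφ = -0.0054 rad,  Δλ = -0.1382 rad
q = Δφ/Δψ = 0.5388
d = R·√(Δφ² + q²Δλ²) = 6370·0.07468 = 476 km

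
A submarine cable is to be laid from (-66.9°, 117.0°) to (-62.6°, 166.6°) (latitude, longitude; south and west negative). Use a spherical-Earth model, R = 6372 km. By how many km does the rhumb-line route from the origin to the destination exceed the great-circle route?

Great circle: cos σ = sin φ₁ sin φ₂ + cos φ₁ cos φ₂ cos Δλ,  σ = 0.3663 rad → d_gc = 2334.19 km
Rhumb line: Δψ = +0.1764, q = Δφ/Δψ = 0.4256, d_rh = R√(Δφ²+q²Δλ²) = 2395.70 km
Excess = 2395.70 − 2334.19 = 61.51 ≈ 62 km

62 km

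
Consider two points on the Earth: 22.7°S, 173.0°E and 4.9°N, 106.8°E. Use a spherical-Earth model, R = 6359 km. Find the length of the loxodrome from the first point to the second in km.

7810 km

Δψ = ln[tan(π/4+φ₂/2)/tan(π/4+φ₁/2)] = +0.4926;  Δφ = +0.4817 rad,  Δλ = -1.1554 rad
q = Δφ/Δψ = 0.9779
d = R·√(Δφ² + q²Δλ²) = 6359·1.22826 = 7810 km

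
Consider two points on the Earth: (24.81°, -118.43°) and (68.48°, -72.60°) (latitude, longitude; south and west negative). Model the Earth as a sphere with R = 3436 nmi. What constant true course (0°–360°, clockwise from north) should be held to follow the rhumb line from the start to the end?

33.4°

Meridional parts: M(φ₁)=+0.4472, M(φ₂)=+1.6605 → ΔM = +1.2133;  Δλ = +0.7999 rad
tan C = Δλ / ΔM = +0.6593 → C = 33.40°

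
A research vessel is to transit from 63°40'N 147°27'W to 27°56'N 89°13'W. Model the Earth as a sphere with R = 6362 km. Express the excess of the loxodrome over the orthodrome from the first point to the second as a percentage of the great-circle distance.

2.5%

Great circle: σ = 0.8942 rad → d_gc = Rσ = 5688.8 km
Rhumb: Δφ = -0.6237, Δλ = +1.0164, Δψ = -0.9446, q = Δφ/Δψ = 0.6602 → d_rh = R√(Δφ²+q²Δλ²) = 5828.2 km
Excess = (5828.2 − 5688.8) / 5688.8 = 139.4 / 5688.8 = 2.4504% ≈ 2.5%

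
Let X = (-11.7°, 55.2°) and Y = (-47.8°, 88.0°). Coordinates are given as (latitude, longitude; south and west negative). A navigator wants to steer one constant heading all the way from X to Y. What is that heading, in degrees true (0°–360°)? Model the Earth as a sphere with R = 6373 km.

Δψ = ln[tan(π/4+φ₂/2)/tan(π/4+φ₁/2)] = -0.7466
Δλ = +0.5725 rad (taken the short way round)
course = atan2(Δλ, Δψ) = 142.52°

142.5°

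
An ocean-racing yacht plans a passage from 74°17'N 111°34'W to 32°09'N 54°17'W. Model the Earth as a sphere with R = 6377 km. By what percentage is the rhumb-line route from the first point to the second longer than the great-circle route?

2.9%

Great circle: σ = 0.8812 rad → d_gc = Rσ = 5619.6 km
Rhumb: Δφ = -0.7354, Δλ = +0.9998, Δψ = -1.3872, q = Δφ/Δψ = 0.5301 → d_rh = R√(Δφ²+q²Δλ²) = 5780.4 km
Excess = (5780.4 − 5619.6) / 5619.6 = 160.8 / 5619.6 = 2.86% ≈ 2.9%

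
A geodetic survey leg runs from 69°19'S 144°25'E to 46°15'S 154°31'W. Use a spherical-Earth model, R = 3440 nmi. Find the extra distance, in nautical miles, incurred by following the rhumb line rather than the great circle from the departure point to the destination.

Great circle: cos σ = sin φ₁ sin φ₂ + cos φ₁ cos φ₂ cos Δλ,  σ = 0.6535 rad → d_gc = 2248.00 nmi
Rhumb line: Δψ = +0.7885, q = Δφ/Δψ = 0.5106, d_rh = R√(Δφ²+q²Δλ²) = 2328.51 nmi
Excess = 2328.51 − 2248.00 = 80.51 ≈ 81 nmi

81 nmi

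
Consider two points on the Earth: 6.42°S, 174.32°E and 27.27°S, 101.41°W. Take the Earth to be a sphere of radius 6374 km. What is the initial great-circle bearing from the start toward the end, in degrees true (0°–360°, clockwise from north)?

θ = atan2( sin Δλ·cos φ₂ ,  cos φ₁ sin φ₂ − sin φ₁ cos φ₂ cos Δλ )
  = atan2(+0.8844, -0.4454) = 116.73°

116.7°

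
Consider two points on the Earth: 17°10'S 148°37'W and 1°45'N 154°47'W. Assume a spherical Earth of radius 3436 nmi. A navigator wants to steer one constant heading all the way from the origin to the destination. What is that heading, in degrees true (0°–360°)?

342.2°

Δψ = ln[tan(π/4+φ₂/2)/tan(π/4+φ₁/2)] = +0.3347
Δλ = -0.1076 rad (taken the short way round)
course = atan2(Δλ, Δψ) = 342.18°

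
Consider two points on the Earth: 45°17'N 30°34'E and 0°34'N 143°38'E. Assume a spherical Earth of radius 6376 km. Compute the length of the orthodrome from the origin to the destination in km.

11749 km

cos σ = sin φ₁ sin φ₂ + cos φ₁ cos φ₂ cos Δλ
      = sin(45.28°)sin(0.57°) + cos(45.28°)cos(0.57°)cos(113.07°) = -0.2686
σ = 105.583° → d = Rσ = 6376·1.84277 = 11749 km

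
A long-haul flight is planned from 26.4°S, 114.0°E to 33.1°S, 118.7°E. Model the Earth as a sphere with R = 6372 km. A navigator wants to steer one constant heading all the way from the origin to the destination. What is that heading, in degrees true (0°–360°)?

Δψ = ln[tan(π/4+φ₂/2)/tan(π/4+φ₁/2)] = -0.1348
Δλ = +0.0820 rad (taken the short way round)
course = atan2(Δλ, Δψ) = 148.68°

148.7°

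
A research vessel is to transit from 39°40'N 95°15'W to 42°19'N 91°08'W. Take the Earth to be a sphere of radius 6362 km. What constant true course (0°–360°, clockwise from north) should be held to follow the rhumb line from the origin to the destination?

49.5°

Δψ = ln[tan(π/4+φ₂/2)/tan(π/4+φ₁/2)] = +0.0613
Δλ = +0.0718 rad (taken the short way round)
course = atan2(Δλ, Δψ) = 49.53°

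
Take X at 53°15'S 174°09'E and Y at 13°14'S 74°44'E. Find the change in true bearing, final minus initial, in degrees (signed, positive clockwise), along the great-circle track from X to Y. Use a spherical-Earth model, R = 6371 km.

+69.1°

Initial bearing θ₁ = atan2(sin Δλ cos φ₂, cos φ₁ sin φ₂ − sin φ₁ cos φ₂ cos Δλ) = 254.60°
Final bearing θ₂ = (initial bearing from the destination back to the start) + 180° = 323.66°
Δθ = θ₂ − θ₁ = +69.1°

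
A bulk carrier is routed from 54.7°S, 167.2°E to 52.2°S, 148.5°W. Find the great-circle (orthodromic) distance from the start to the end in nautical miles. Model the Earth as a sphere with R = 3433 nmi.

cos σ = sin φ₁ sin φ₂ + cos φ₁ cos φ₂ cos Δλ
      = sin(-54.70°)sin(-52.20°) + cos(-54.70°)cos(-52.20°)cos(44.30°) = 0.8984
σ = 26.057° → d = Rσ = 3433·0.45479 = 1561 nmi

1561 nmi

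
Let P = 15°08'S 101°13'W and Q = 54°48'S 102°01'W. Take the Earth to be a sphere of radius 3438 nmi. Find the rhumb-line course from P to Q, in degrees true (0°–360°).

180.9°

Δψ = ln[tan(π/4+φ₂/2)/tan(π/4+φ₁/2)] = -0.8809
Δλ = -0.0140 rad (taken the short way round)
course = atan2(Δλ, Δψ) = 180.91°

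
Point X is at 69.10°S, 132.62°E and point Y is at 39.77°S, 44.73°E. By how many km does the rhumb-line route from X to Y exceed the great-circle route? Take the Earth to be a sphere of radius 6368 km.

Great circle: cos σ = sin φ₁ sin φ₂ + cos φ₁ cos φ₂ cos Δλ,  σ = 0.9176 rad → d_gc = 5843.4 km
Rhumb line: Δψ = +0.9328, q = Δφ/Δψ = 0.5488, d_rh = R√(Δφ²+q²Δλ²) = 6274.2 km
Excess = 6274.2 − 5843.4 = 430.8 ≈ 431 km

431 km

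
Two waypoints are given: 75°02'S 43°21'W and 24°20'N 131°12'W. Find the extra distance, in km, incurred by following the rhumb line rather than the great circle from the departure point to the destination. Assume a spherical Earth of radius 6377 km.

454 km

Great circle: cos σ = sin φ₁ sin φ₂ + cos φ₁ cos φ₂ cos Δλ,  σ = 1.9706 rad → d_gc = 12566.5 km
Rhumb line: Δψ = +2.4679, q = Δφ/Δψ = 0.7027, d_rh = R√(Δφ²+q²Δλ²) = 13020.1 km
Excess = 13020.1 − 12566.5 = 453.6 ≈ 454 km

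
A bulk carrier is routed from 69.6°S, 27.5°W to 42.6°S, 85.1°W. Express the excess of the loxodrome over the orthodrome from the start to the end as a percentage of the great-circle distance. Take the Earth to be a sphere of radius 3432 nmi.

Great circle: σ = 0.6890 rad → d_gc = Rσ = 2364.5 nmi
Rhumb: Δφ = +0.4712, Δλ = -1.0053, Δψ = +0.8919, q = Δφ/Δψ = 0.5284 → d_rh = R√(Δφ²+q²Δλ²) = 2437.0 nmi
Excess = (2437.0 − 2364.5) / 2364.5 = 72.5 / 2364.5 = 3.07% ≈ 3.1%

3.1%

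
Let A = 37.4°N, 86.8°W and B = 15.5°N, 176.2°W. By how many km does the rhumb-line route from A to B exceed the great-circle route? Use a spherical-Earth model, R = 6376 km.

232 km

Great circle: cos σ = sin φ₁ sin φ₂ + cos φ₁ cos φ₂ cos Δλ,  σ = 1.3996 rad → d_gc = 8924.0 km
Rhumb line: Δψ = -0.4309, q = Δφ/Δψ = 0.8871, d_rh = R√(Δφ²+q²Δλ²) = 9155.9 km
Excess = 9155.9 − 8924.0 = 231.9 ≈ 232 km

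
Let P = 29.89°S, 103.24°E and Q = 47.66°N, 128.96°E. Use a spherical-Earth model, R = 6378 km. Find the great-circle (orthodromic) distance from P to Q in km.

Haversine: a = sin²(Δφ/2)+cos φ₁ cos φ₂ sin²(Δλ/2) = 0.42113;  σ = 2·atan2(√a,√(1−a))
σ = 80.925° → d = Rσ = 6378·1.41240 = 9008 km

9008 km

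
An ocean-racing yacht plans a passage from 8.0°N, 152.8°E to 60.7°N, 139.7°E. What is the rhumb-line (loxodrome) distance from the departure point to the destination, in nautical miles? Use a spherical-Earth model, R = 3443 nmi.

Δψ = ln[tan(π/4+φ₂/2)/tan(π/4+φ₁/2)] = +1.2016;  Δφ = +0.9198 rad,  Δλ = -0.2286 rad
q = Δφ/Δψ = 0.7655
d = R·√(Δφ² + q²Δλ²) = 3443·0.93629 = 3224 nmi

3224 nmi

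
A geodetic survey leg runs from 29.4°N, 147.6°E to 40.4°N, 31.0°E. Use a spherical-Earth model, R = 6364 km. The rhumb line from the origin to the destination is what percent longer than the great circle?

8.1%

Great circle: σ = 1.5497 rad → d_gc = Rσ = 9862.3 km
Rhumb: Δφ = +0.1920, Δλ = -2.0351, Δψ = +0.2348, q = Δφ/Δψ = 0.8177 → d_rh = R√(Δφ²+q²Δλ²) = 10659.8 km
Excess = (10659.8 − 9862.3) / 9862.3 = 797.5 / 9862.3 = 8.09% ≈ 8.1%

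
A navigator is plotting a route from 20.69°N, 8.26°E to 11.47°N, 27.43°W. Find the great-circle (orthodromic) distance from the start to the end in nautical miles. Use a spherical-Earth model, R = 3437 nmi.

2125 nmi

cos σ = sin φ₁ sin φ₂ + cos φ₁ cos φ₂ cos Δλ
      = sin(20.69°)sin(11.47°) + cos(20.69°)cos(11.47°)cos(-35.69°) = 0.8149
σ = 35.424° → d = Rσ = 3437·0.61826 = 2125 nmi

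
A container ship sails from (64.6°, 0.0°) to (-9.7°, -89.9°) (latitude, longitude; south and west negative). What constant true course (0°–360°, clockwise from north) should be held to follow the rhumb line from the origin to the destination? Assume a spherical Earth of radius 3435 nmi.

223.4°

Δψ = ln[tan(π/4+φ₂/2)/tan(π/4+φ₁/2)] = -1.6602
Δλ = -1.5691 rad (taken the short way round)
course = atan2(Δλ, Δψ) = 223.38°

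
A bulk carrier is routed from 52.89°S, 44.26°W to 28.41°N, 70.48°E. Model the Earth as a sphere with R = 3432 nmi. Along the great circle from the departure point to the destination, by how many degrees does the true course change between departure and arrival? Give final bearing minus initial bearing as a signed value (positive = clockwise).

Initial bearing θ₁ = atan2(sin Δλ cos φ₂, cos φ₁ sin φ₂ − sin φ₁ cos φ₂ cos Δλ) = 90.47°
Final bearing θ₂ = (initial bearing from the destination back to the start) + 180° = 43.31°
Δθ = θ₂ − θ₁ = -47.2°

-47.2°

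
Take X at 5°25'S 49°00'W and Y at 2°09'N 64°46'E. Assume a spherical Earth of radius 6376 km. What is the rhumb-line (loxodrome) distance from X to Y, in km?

Δψ = ln[tan(π/4+φ₂/2)/tan(π/4+φ₁/2)] = +0.1322;  Δφ = +0.1321 rad,  Δλ = +1.9856 rad
q = Δφ/Δψ = 0.9989
d = R·√(Δφ² + q²Δλ²) = 6376·1.98774 = 12674 km

12674 km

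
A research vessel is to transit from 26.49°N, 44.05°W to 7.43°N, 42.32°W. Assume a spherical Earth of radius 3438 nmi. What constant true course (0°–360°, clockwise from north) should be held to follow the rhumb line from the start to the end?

175.1°

Δψ = ln[tan(π/4+φ₂/2)/tan(π/4+φ₁/2)] = -0.3497
Δλ = +0.0302 rad (taken the short way round)
course = atan2(Δλ, Δψ) = 175.07°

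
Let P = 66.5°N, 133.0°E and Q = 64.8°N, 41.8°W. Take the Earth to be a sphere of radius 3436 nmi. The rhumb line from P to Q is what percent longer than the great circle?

Great circle: σ = 0.8490 rad → d_gc = Rσ = 2917.3 nmi
Rhumb: Δφ = -0.0297, Δλ = -3.0508, Δψ = -0.0720, q = Δφ/Δψ = 0.4121 → d_rh = R√(Δφ²+q²Δλ²) = 4321.6 nmi
Excess = (4321.6 − 2917.3) / 2917.3 = 1404.3 / 2917.3 = 48.14% ≈ 48.1%

48.1%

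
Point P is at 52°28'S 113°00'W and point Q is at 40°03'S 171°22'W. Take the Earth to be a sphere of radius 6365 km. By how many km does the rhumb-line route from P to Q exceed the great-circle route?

Great circle: cos σ = sin φ₁ sin φ₂ + cos φ₁ cos φ₂ cos Δλ,  σ = 0.7154 rad → d_gc = 4553.3 km
Rhumb line: Δψ = +0.3154, q = Δφ/Δψ = 0.6871, d_rh = R√(Δφ²+q²Δλ²) = 4663.6 km
Excess = 4663.6 − 4553.3 = 110.3 ≈ 110 km

110 km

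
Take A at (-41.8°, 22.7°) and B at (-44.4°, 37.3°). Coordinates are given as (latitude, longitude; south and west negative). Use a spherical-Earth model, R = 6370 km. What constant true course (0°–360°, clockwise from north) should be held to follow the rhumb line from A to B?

103.7°

Δψ = ln[tan(π/4+φ₂/2)/tan(π/4+φ₁/2)] = -0.0622
Δλ = +0.2548 rad (taken the short way round)
course = atan2(Δλ, Δψ) = 103.71°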